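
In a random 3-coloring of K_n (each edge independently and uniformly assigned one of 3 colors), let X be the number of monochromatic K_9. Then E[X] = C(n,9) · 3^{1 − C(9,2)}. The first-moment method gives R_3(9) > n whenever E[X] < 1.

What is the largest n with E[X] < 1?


We need C(n, 9) · 3^{1 − 36} < 1, i.e. C(n, 9) < 3^{36 − 1} = 50031545098999707.
Check values of n near the boundary:
  n = 300: C(300, 9) = 48052241692154700; 48052241692154700 < 50031545098999707? YES
  n = 301: C(301, 9) = 49533303936090975; 49533303936090975 < 50031545098999707? YES
  n = 302: C(302, 9) = 51054804739588650; 51054804739588650 < 50031545098999707? NO
  n = 303: C(303, 9) = 52617706925494425; 52617706925494425 < 50031545098999707? NO
The largest n with C(n, 9) < 50031545098999707 is n = 301 (where E[X] = 16511101312030325/16677181699666569 ≈ 0.9900415). Hence R_3(9) > 301, i.e. R_3(9) ≥ 302.

Largest n = 301; hence R_3(9) > 301.


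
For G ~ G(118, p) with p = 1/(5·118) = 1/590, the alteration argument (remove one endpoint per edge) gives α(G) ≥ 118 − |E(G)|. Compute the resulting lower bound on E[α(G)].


E[|E(G)|] = C(118, 2)·p = 6903 · (1/590) = 117/10.
E[α(G)] ≥ n − E[|E(G)|] = 118 − 117/10 = 1063/10.
Numerically: ≈ 106.300.
(This is only a lower bound; the true E[α(G)] may be larger.)

E[α(G)] ≥ 1063/10 ≈ 106.300.


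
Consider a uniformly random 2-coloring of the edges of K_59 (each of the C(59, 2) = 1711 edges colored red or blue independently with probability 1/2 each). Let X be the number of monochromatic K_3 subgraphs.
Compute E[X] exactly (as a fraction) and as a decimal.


Let X = Σ_S X_S over the C(59, 3) = 32509 subsets S of size 3, where X_S = 1 if the K_3 on S is monochromatic.
For a fixed S, the K_3 on S has C(3, 2) = 3 edges. P[all 3 edges red] = (1/2)^3, and likewise for blue, so P[monochromatic] = 2·(1/2)^3 = 2^{1 − 3} = 1/4.
Summing: E[X] = C(59, 3) · 2^{1 − 3} = 32509 · 1/4 = 32509/4.
Numerically: E[X] ≈ 8127.250.

E[X] = C(59,3)·2^(1−C(3,2)) = 32509/4 ≈ 8127.250.


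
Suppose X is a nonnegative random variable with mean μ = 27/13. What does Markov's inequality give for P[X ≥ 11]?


μ = E[X] = 27/13, a = 11.
Markov: P[X ≥ 11] ≤ μ/a = (27/13)/11 = 27/143.
Numerically: ≈ 0.189.
(Since a = 11 > μ = 2.077, the bound 27/143 is < 1 and informative.)

P[X ≥ 11] ≤ 27/143 ≈ 0.189.


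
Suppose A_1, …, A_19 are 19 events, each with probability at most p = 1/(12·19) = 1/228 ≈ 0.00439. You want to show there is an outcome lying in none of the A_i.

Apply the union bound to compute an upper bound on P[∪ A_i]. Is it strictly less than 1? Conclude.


Union bound: P[∪_{i=1}^{19} A_i] ≤ Σ_i P[A_i] ≤ 19·p = 19·(1/228) = 1/12.
Numerically: 1/12 ≈ 0.08333.
Is 1/12 < 1? YES.
Since P[∪ A_i] ≤ 1/12 < 1, the complement has P[∩ A_i^c] ≥ 1 − 1/12 = 11/12 > 0, so some outcome avoids every A_i.

19·p = 1/12 ≈ 0.08333; existence CERTIFIED by the union bound.


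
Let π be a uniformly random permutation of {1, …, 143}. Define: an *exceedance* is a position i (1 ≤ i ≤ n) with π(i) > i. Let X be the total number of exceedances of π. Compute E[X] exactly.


Write X = Σ_{i=1}^{143} X_i, where X_i = 1_{π(i) > i}.
For each fixed i, π(i) is uniform over {1, …, 143} (marginal of a uniform permutation), so P[π(i) > i] = (n − i)/n. Summing: Σ_{i=1}^{143} (n − i)/n = (0 + 1 + … + 142)/143 = 143(143 − 1)/(2·143) = (143 − 1)/2.
Hence E[X] = Σ_{i=1}^{143} (143 − i)/143 = 71 ≈ 71.0000.

E[X] = 71 = 71.0000.


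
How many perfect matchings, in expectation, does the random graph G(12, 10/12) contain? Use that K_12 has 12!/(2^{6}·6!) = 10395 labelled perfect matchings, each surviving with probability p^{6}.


K_12 has 12!/(2^{6}·6!) = 10395 labelled perfect matchings.
For each such perfect matching H, let X_H = 1 if all 6 edges of H are present in G. Then P[X_H = 1] = p^{6} = (5/6)^{6} = 15625/46656.
Summing the indicators: E[X] = Σ_H E[X_H] = 10395 · p^{6} = 10395 · 15625/46656 = 6015625/1728.
Numerically: E[X] ≈ 3481.

E[X] = 10395 · (5/6)^{6} = 6015625/1728 ≈ 3481.


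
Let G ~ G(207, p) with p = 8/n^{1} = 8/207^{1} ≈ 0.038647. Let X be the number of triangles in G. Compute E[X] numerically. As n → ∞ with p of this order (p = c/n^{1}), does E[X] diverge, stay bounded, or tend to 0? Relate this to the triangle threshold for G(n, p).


Number of potential triangles: C(207, 3) = 1456935.
Each occurs with probability p³ ≈ (0.038647)³ ≈ 5.7724333e-05.
By linearity: E[X] = C(207, 3)·p³ ≈ 1456935 · 5.7724333e-05 ≈ 84.10060.
Here α = 1, so p = 8/n is exactly at the triangle threshold p ~ 1/n. Asymptotically E[X] → c³/6 = 8³/6 = 256/3 ≈ 85.33333, a bounded constant. In this regime the triangle count is asymptotically Poisson(c³/6).

E[X] ≈ 84.10060; in regime p = Θ(1/n^{1}) E[X] stays bounded (at the triangle threshold p ~ 1/n).


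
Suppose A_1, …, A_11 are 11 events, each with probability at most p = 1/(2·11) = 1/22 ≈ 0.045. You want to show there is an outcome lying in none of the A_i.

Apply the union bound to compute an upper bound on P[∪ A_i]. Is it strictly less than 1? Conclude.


Union bound: P[∪_{i=1}^{11} A_i] ≤ Σ_i P[A_i] ≤ 11·p = 11·(1/22) = 1/2.
Numerically: 1/2 ≈ 0.500.
Is 1/2 < 1? YES.
Since P[∪ A_i] ≤ 1/2 < 1, the complement has P[∩ A_i^c] ≥ 1 − 1/2 = 1/2 > 0, so some outcome avoids every A_i.

11·p = 1/2 ≈ 0.500; existence CERTIFIED by the union bound.


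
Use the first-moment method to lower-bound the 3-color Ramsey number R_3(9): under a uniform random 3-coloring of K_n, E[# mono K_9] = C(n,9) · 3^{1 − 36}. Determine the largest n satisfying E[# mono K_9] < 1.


We need C(n, 9) · 3^{1 − 36} < 1, i.e. C(n, 9) < 3^{36 − 1} = 50031545098999707.
Check values of n near the boundary:
  n = 296: C(296, 9) = 42513789098994080; 42513789098994080 < 50031545098999707? YES
  n = 297: C(297, 9) = 43842345008337645; 43842345008337645 < 50031545098999707? YES
  n = 298: C(298, 9) = 45207677551849890; 45207677551849890 < 50031545098999707? YES
  n = 299: C(299, 9) = 46610674441390059; 46610674441390059 < 50031545098999707? YES
  n = 300: C(300, 9) = 48052241692154700; 48052241692154700 < 50031545098999707? YES
  n = 301: C(301, 9) = 49533303936090975; 49533303936090975 < 50031545098999707? YES
  n = 302: C(302, 9) = 51054804739588650; 51054804739588650 < 50031545098999707? NO
  n = 303: C(303, 9) = 52617706925494425; 52617706925494425 < 50031545098999707? NO
  n = 304: C(304, 9) = 54222992899492560; 54222992899492560 < 50031545098999707? NO
The largest n with C(n, 9) < 50031545098999707 is n = 301 (where E[X] = 16511101312030325/16677181699666569 ≈ 0.990041). Hence R_3(9) > 301, i.e. R_3(9) ≥ 302.

Largest n = 301; hence R_3(9) > 301.


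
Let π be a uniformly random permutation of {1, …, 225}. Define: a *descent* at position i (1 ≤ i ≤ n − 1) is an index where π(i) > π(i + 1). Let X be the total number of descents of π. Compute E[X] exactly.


Write X = Σ X_I over i = 1, …, 224, with X_I the indicator of one descent.
There are 224 indicators.
For each fixed i, the pair (π(i), π(i+1)) is a uniformly random ordered pair of distinct values from {1, …, 225}; by symmetry P[π(i) > π(i+1)] = 1/2.
By linearity: E[X] = 224 · (1/2) = (225 − 1) · (1/2) = 112 ≈ 112.0000.

E[X] = 112 = 112.0000.


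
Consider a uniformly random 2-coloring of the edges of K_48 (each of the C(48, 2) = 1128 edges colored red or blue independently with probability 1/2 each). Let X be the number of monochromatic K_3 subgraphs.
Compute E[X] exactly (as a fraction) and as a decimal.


Let X = Σ_S X_S over the C(48, 3) = 17296 subsets S of size 3, where X_S = 1 if the K_3 on S is monochromatic.
For a fixed S, the K_3 on S has C(3, 2) = 3 edges. P[all 3 edges red] = (1/2)^3, and likewise for blue, so P[monochromatic] = 2·(1/2)^3 = 2^{1 − 3} = 1/4.
By linearity of expectation: E[X] = C(48, 3) · 2^{1 − 3} = 17296 · 1/4 = 4324.
Numerically: E[X] ≈ 4324.0000.

E[X] = C(48,3)·2^(1−C(3,2)) = 4324 ≈ 4324.0000.


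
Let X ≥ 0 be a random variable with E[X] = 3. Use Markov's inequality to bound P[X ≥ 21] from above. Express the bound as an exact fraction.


μ = E[X] = 3, a = 21.
Markov: P[X ≥ 21] ≤ μ/a = (3)/21 = 1/7.
Numerically: ≈ 0.142857.
(Since a = 21 > μ = 3.000000, the bound 1/7 is < 1 and informative.)

P[X ≥ 21] ≤ 1/7 ≈ 0.142857.


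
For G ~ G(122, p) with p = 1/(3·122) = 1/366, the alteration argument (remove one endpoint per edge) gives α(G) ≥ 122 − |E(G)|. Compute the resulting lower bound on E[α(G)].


E[|E(G)|] = C(122, 2)·p = 7381 · (1/366) = 121/6.
E[α(G)] ≥ n − E[|E(G)|] = 122 − 121/6 = 611/6.
Numerically: ≈ 101.8333.
(This is only a lower bound; the true E[α(G)] may be larger.)

E[α(G)] ≥ 611/6 ≈ 101.8333.


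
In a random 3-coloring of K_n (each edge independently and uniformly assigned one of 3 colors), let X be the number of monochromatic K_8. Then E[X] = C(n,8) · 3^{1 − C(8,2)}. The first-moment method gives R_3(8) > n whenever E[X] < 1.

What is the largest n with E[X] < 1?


We need C(n, 8) · 3^{1 − 28} < 1, i.e. C(n, 8) < 3^{28 − 1} = 7625597484987.
Check values of n near the boundary:
  n = 150: C(150, 8) = 5257211409450; 5257211409450 < 7625597484987? YES
  n = 151: C(151, 8) = 5551321138650; 5551321138650 < 7625597484987? YES
  n = 152: C(152, 8) = 5859727868575; 5859727868575 < 7625597484987? YES
  n = 153: C(153, 8) = 6183023199255; 6183023199255 < 7625597484987? YES
  n = 154: C(154, 8) = 6521818990995; 6521818990995 < 7625597484987? YES
  n = 155: C(155, 8) = 6876747915675; 6876747915675 < 7625597484987? YES
  n = 156: C(156, 8) = 7248464019225; 7248464019225 < 7625597484987? YES
  n = 157: C(157, 8) = 7637643295425; 7637643295425 < 7625597484987? NO
  n = 158: C(158, 8) = 8044984271181; 8044984271181 < 7625597484987? NO
The largest n with C(n, 8) < 7625597484987 is n = 156 (where E[X] = 805384891025/847288609443 ≈ 0.950544). Hence R_3(8) > 156, i.e. R_3(8) ≥ 157.

Largest n = 156; hence R_3(8) > 156.


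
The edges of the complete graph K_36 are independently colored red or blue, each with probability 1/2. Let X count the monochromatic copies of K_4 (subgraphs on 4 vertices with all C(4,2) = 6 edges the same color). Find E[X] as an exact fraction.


Let X = Σ_S X_S over the C(36, 4) = 58905 subsets S of size 4, where X_S = 1 if the K_4 on S is monochromatic.
For a fixed S, the K_4 on S has C(4, 2) = 6 edges. P[all 6 edges red] = (1/2)^6, and likewise for blue, so P[monochromatic] = 2·(1/2)^6 = 2^{1 − 6} = 1/32.
By linearity: E[X] = C(36, 4) · 2^{1 − 6} = 58905 · 1/32 = 58905/32.
Numerically: E[X] ≈ 1840.7812.

E[X] = C(36,4)·2^(1−C(4,2)) = 58905/32 ≈ 1840.7812.


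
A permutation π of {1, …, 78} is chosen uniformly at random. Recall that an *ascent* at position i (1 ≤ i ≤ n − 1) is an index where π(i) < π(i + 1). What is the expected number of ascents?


Write X = Σ X_I over i = 1, …, 77, with X_I the indicator of one ascent.
There are 77 indicators.
For each fixed i, the pair (π(i), π(i+1)) is a uniformly random ordered pair of distinct values from {1, …, 78}; by symmetry P[π(i) < π(i+1)] = 1/2.
By linearity: E[X] = 77 · (1/2) = (78 − 1) · (1/2) = 77/2 ≈ 38.5000.

E[X] = 77/2 = 38.5000.


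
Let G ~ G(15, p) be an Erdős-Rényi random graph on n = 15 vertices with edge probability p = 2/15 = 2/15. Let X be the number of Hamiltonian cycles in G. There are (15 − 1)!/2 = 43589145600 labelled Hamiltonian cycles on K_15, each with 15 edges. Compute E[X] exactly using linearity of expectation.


K_15 has (15 − 1)!/2 = 43589145600 labelled Hamiltonian cycles.
For each such Hamiltonian cycle H, let X_H = 1 if all 15 edges of H are present in G. Then P[X_H = 1] = p^{15} = (2/15)^{15} = 32768/437893890380859375.
Summing the indicators: E[X] = Σ_H E[X_H] = 43589145600 · p^{15} = 43589145600 · 32768/437893890380859375 = 235115905024/72081298828125.
Numerically: E[X] ≈ 0.003262.

E[X] = 43589145600 · (2/15)^{15} = 235115905024/72081298828125 ≈ 0.003262.


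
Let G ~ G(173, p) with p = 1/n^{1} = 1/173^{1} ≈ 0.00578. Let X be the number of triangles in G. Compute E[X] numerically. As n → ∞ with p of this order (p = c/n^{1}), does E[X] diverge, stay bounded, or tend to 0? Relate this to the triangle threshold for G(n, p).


Number of potential triangles: C(173, 3) = 848046.
Each occurs with probability p³ ≈ (0.00578)³ ≈ 1.931353e-07.
By linearity: E[X] = C(173, 3)·p³ ≈ 848046 · 1.931353e-07 ≈ 0.1638.
Here α = 1, so p = 1/n is exactly at the triangle threshold p ~ 1/n. Asymptotically E[X] → c³/6 = 1³/6 = 1/6 ≈ 0.1667, a bounded constant. In this regime the triangle count is asymptotically Poisson(c³/6).

E[X] ≈ 0.1638; in regime p = Θ(1/n^{1}) E[X] stays bounded (at the triangle threshold p ~ 1/n).


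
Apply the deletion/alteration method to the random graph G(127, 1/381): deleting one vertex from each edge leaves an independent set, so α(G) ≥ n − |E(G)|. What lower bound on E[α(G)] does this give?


E[|E(G)|] = C(127, 2)·p = 8001 · (1/381) = 21.
E[α(G)] ≥ n − E[|E(G)|] = 127 − 21 = 106.
Numerically: ≈ 106.000000.
(This is only a lower bound; the true E[α(G)] may be larger.)

E[α(G)] ≥ 106 ≈ 106.000000.


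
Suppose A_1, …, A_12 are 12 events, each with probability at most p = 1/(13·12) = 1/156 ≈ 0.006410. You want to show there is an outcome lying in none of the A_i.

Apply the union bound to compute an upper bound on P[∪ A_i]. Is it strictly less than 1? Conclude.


Union bound: P[∪_{i=1}^{12} A_i] ≤ Σ_i P[A_i] ≤ 12·p = 12·(1/156) = 1/13.
Numerically: 1/13 ≈ 0.076923.
Is 1/13 < 1? YES.
Since P[∪ A_i] ≤ 1/13 < 1, the complement has P[∩ A_i^c] ≥ 1 − 1/13 = 12/13 > 0, so some outcome avoids every A_i.

12·p = 1/13 ≈ 0.076923; existence CERTIFIED by the union bound.


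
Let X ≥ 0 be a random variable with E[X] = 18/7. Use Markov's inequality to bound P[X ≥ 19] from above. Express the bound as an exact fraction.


μ = E[X] = 18/7, a = 19.
Markov: P[X ≥ 19] ≤ μ/a = (18/7)/19 = 18/133.
Numerically: ≈ 0.13534.
(Since a = 19 > μ = 2.57143, the bound 18/133 is < 1 and informative.)

P[X ≥ 19] ≤ 18/133 ≈ 0.13534.


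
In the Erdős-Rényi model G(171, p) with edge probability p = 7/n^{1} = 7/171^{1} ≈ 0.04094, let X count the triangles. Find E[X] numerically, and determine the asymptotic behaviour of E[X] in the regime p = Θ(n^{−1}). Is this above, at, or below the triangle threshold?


Number of potential triangles: C(171, 3) = 818805.
Each occurs with probability p³ ≈ (0.04094)³ ≈ 6.859711e-05.
By linearity: E[X] = C(171, 3)·p³ ≈ 818805 · 6.859711e-05 ≈ 56.1677.
Here α = 1, so p = 7/n is exactly at the triangle threshold p ~ 1/n. Asymptotically E[X] → c³/6 = 7³/6 = 343/6 ≈ 57.1667, a bounded constant. In this regime the triangle count is asymptotically Poisson(c³/6).

E[X] ≈ 56.1677; in regime p = Θ(1/n^{1}) E[X] stays bounded (at the triangle threshold p ~ 1/n).


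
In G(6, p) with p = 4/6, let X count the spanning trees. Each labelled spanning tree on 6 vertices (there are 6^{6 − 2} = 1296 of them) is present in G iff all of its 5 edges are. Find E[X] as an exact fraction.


K_6 has 6^{6 − 2} = 1296 labelled spanning trees.
For each such spanning tree H, let X_H = 1 if all 5 edges of H are present in G. Then P[X_H = 1] = p^{5} = (2/3)^{5} = 32/243.
By linearity of expectation: E[X] = Σ_H E[X_H] = 1296 · p^{5} = 1296 · 32/243 = 512/3.
Numerically: E[X] ≈ 170.67.

E[X] = 1296 · (2/3)^{5} = 512/3 ≈ 170.67.


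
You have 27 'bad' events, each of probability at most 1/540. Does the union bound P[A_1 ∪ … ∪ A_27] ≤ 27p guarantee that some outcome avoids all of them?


Union bound: P[∪_{i=1}^{27} A_i] ≤ Σ_i P[A_i] ≤ 27·p = 27·(1/540) = 1/20.
Numerically: 1/20 ≈ 0.050.
Is 1/20 < 1? YES.
Since P[∪ A_i] ≤ 1/20 < 1, the complement has P[∩ A_i^c] ≥ 1 − 1/20 = 19/20 > 0, so some outcome avoids every A_i.

27·p = 1/20 ≈ 0.050; existence CERTIFIED by the union bound.


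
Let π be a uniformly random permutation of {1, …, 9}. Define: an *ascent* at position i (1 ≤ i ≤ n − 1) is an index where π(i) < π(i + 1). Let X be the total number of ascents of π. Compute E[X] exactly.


Write X = Σ X_I over i = 1, …, 8, with X_I the indicator of one ascent.
There are 8 indicators.
For each fixed i, the pair (π(i), π(i+1)) is a uniformly random ordered pair of distinct values from {1, …, 9}; by symmetry P[π(i) < π(i+1)] = 1/2.
By linearity: E[X] = 8 · (1/2) = (9 − 1) · (1/2) = 4 ≈ 4.000.

E[X] = 4 = 4.000.


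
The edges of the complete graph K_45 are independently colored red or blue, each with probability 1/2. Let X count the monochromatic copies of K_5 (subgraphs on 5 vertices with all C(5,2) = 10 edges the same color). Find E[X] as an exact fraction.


Let X = Σ_S X_S over the C(45, 5) = 1221759 subsets S of size 5, where X_S = 1 if the K_5 on S is monochromatic.
For a fixed S, the K_5 on S has C(5, 2) = 10 edges. P[all 10 edges red] = (1/2)^10, and likewise for blue, so P[monochromatic] = 2·(1/2)^10 = 2^{1 − 10} = 1/512.
Summing: E[X] = C(45, 5) · 2^{1 − 10} = 1221759 · 1/512 = 1221759/512.
Numerically: E[X] ≈ 2386.24805.

E[X] = C(45,5)·2^(1−C(5,2)) = 1221759/512 ≈ 2386.24805.


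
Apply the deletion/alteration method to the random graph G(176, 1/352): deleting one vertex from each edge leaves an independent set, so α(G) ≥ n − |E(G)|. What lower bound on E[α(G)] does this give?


E[|E(G)|] = C(176, 2)·p = 15400 · (1/352) = 175/4.
E[α(G)] ≥ n − E[|E(G)|] = 176 − 175/4 = 529/4.
Numerically: ≈ 132.250000.
(This is only a lower bound; the true E[α(G)] may be larger.)

E[α(G)] ≥ 529/4 ≈ 132.250000.


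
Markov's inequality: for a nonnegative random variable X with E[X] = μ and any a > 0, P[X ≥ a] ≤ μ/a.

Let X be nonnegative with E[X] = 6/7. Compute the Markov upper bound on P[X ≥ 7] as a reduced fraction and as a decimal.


μ = E[X] = 6/7, a = 7.
Markov: P[X ≥ 7] ≤ μ/a = (6/7)/7 = 6/49.
Numerically: ≈ 0.12245.
(Since a = 7 > μ = 0.85714, the bound 6/49 is < 1 and informative.)

P[X ≥ 7] ≤ 6/49 ≈ 0.12245.


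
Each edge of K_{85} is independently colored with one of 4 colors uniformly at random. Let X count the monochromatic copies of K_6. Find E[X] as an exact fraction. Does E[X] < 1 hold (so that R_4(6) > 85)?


E[X] = C(85, 6) · 4^{1 − 15} = 437353560 · 4^{−14} = 437353560/268435456.
As a reduced fraction: E[X] = 54669195/33554432 ≈ 1.629269.
Is E[X] < 1? NO.
Since E[X] ≥ 1, the first-moment bound is inconclusive at n = 85; it does NOT by itself certify R_4(6) > 85.

E[X] = 54669195/33554432 ≈ 1.629269; E[X] ≥ 1; first-moment method inconclusive here.


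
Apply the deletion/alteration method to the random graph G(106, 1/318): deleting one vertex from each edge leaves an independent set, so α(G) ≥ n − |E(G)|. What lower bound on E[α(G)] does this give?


E[|E(G)|] = C(106, 2)·p = 5565 · (1/318) = 35/2.
E[α(G)] ≥ n − E[|E(G)|] = 106 − 35/2 = 177/2.
Numerically: ≈ 88.5000.
(This is only a lower bound; the true E[α(G)] may be larger.)

E[α(G)] ≥ 177/2 ≈ 88.5000.


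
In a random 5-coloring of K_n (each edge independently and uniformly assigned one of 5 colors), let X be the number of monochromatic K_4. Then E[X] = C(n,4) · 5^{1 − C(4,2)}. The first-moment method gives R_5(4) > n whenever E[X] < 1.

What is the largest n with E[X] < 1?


We need C(n, 4) · 5^{1 − 6} < 1, i.e. C(n, 4) < 5^{6 − 1} = 3125.
Check values of n near the boundary:
  n = 13: C(13, 4) = 715; 715 < 3125? YES
  n = 14: C(14, 4) = 1001; 1001 < 3125? YES
  n = 15: C(15, 4) = 1365; 1365 < 3125? YES
  n = 16: C(16, 4) = 1820; 1820 < 3125? YES
  n = 17: C(17, 4) = 2380; 2380 < 3125? YES
  n = 18: C(18, 4) = 3060; 3060 < 3125? YES
  n = 19: C(19, 4) = 3876; 3876 < 3125? NO
  n = 20: C(20, 4) = 4845; 4845 < 3125? NO
The largest n with C(n, 4) < 3125 is n = 18 (where E[X] = 612/625 ≈ 0.9792). Hence R_5(4) > 18, i.e. R_5(4) ≥ 19.

Largest n = 18; hence R_5(4) > 18.


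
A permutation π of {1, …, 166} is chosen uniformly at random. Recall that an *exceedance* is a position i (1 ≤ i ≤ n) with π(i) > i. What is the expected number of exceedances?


Write X = Σ_{i=1}^{166} X_i, where X_i = 1_{π(i) > i}.
For each fixed i, π(i) is uniform over {1, …, 166} (marginal of a uniform permutation), so P[π(i) > i] = (n − i)/n. Summing: Σ_{i=1}^{166} (n − i)/n = (0 + 1 + … + 165)/166 = 166(166 − 1)/(2·166) = (166 − 1)/2.
Hence E[X] = Σ_{i=1}^{166} (166 − i)/166 = 165/2 ≈ 82.500000.

E[X] = 165/2 = 82.500000.


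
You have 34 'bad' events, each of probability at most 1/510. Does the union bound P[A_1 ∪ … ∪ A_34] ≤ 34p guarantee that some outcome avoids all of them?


Union bound: P[∪_{i=1}^{34} A_i] ≤ Σ_i P[A_i] ≤ 34·p = 34·(1/510) = 1/15.
Numerically: 1/15 ≈ 0.066667.
Is 1/15 < 1? YES.
Since P[∪ A_i] ≤ 1/15 < 1, the complement has P[∩ A_i^c] ≥ 1 − 1/15 = 14/15 > 0, so some outcome avoids every A_i.

34·p = 1/15 ≈ 0.066667; existence CERTIFIED by the union bound.


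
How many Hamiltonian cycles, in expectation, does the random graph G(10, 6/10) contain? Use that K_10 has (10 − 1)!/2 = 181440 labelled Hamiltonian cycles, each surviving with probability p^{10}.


K_10 has (10 − 1)!/2 = 181440 labelled Hamiltonian cycles.
For each such Hamiltonian cycle H, let X_H = 1 if all 10 edges of H are present in G. Then P[X_H = 1] = p^{10} = (3/5)^{10} = 59049/9765625.
By linearity of expectation: E[X] = Σ_H E[X_H] = 181440 · p^{10} = 181440 · 59049/9765625 = 2142770112/1953125.
Numerically: E[X] ≈ 1097.1.

E[X] = 181440 · (3/5)^{10} = 2142770112/1953125 ≈ 1097.1.


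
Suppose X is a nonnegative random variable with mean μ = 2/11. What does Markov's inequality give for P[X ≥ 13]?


μ = E[X] = 2/11, a = 13.
Markov: P[X ≥ 13] ≤ μ/a = (2/11)/13 = 2/143.
Numerically: ≈ 0.013986.
(Since a = 13 > μ = 0.181818, the bound 2/143 is < 1 and informative.)

P[X ≥ 13] ≤ 2/143 ≈ 0.013986.


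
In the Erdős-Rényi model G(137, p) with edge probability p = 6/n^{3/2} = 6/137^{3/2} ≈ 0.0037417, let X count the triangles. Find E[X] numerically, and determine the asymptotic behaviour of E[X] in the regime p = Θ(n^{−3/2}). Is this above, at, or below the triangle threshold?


Number of potential triangles: C(137, 3) = 419220.
Each occurs with probability p³ ≈ (0.0037417)³ ≈ 5.2385513e-08.
By linearity: E[X] = C(137, 3)·p³ ≈ 419220 · 5.2385513e-08 ≈ 0.02196.
Since α = 3/2 > 1, p = c/n^{3/2} = o(1/n) is below the triangle threshold p ~ 1/n. Asymptotically E[X] ~ (c³/6)·n^{3(1−α)} = (6³/6)·n^{-1.5} → 0, so by Markov's inequality G has no triangles w.h.p.

E[X] ≈ 0.02196; in regime p = Θ(1/n^{3/2}) E[X] tends to 0 (below the triangle threshold p ~ 1/n).


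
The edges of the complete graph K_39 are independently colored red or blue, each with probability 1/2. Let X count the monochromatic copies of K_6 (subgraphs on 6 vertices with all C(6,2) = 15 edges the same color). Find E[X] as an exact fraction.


Let X = Σ_S X_S over the C(39, 6) = 3262623 subsets S of size 6, where X_S = 1 if the K_6 on S is monochromatic.
For a fixed S, the K_6 on S has C(6, 2) = 15 edges. P[all 15 edges red] = (1/2)^15, and likewise for blue, so P[monochromatic] = 2·(1/2)^15 = 2^{1 − 15} = 1/16384.
By linearity of expectation: E[X] = C(39, 6) · 2^{1 − 15} = 3262623 · 1/16384 = 3262623/16384.
Numerically: E[X] ≈ 199.1347.

E[X] = C(39,6)·2^(1−C(6,2)) = 3262623/16384 ≈ 199.1347.


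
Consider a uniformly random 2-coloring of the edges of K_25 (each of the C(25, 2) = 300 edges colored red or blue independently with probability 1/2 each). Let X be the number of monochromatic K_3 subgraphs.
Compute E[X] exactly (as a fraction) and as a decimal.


Let X = Σ_S X_S over the C(25, 3) = 2300 subsets S of size 3, where X_S = 1 if the K_3 on S is monochromatic.
For a fixed S, the K_3 on S has C(3, 2) = 3 edges. P[all 3 edges red] = (1/2)^3, and likewise for blue, so P[monochromatic] = 2·(1/2)^3 = 2^{1 − 3} = 1/4.
Summing: E[X] = C(25, 3) · 2^{1 − 3} = 2300 · 1/4 = 575.
Numerically: E[X] ≈ 575.000000.

E[X] = C(25,3)·2^(1−C(3,2)) = 575 ≈ 575.000000.


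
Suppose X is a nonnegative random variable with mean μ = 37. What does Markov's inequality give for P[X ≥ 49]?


μ = E[X] = 37, a = 49.
Markov: P[X ≥ 49] ≤ μ/a = (37)/49 = 37/49.
Numerically: ≈ 0.7551.
(Since a = 49 > μ = 37.0000, the bound 37/49 is < 1 and informative.)

P[X ≥ 49] ≤ 37/49 ≈ 0.7551.


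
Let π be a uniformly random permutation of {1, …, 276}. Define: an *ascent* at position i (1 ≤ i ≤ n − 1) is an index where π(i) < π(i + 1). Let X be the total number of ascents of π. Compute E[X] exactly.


Write X = Σ X_I over i = 1, …, 275, with X_I the indicator of one ascent.
There are 275 indicators.
For each fixed i, the pair (π(i), π(i+1)) is a uniformly random ordered pair of distinct values from {1, …, 276}; by symmetry P[π(i) < π(i+1)] = 1/2.
By linearity: E[X] = 275 · (1/2) = (276 − 1) · (1/2) = 275/2 ≈ 137.50000.

E[X] = 275/2 = 137.50000.


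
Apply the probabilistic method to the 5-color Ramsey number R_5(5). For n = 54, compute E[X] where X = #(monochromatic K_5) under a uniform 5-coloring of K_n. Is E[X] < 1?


E[X] = C(54, 5) · 5^{1 − 10} = 3162510 · 5^{−9} = 3162510/1953125.
As a reduced fraction: E[X] = 632502/390625 ≈ 1.619205.
Is E[X] < 1? NO.
Since E[X] ≥ 1, the first-moment bound is inconclusive at n = 54; it does NOT by itself certify R_5(5) > 54.

E[X] = 632502/390625 ≈ 1.619205; E[X] ≥ 1; first-moment method inconclusive here.


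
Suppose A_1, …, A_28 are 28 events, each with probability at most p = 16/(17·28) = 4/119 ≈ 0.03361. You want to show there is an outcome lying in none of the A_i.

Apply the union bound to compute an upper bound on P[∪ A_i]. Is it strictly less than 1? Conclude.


Union bound: P[∪_{i=1}^{28} A_i] ≤ Σ_i P[A_i] ≤ 28·p = 28·(4/119) = 16/17.
Numerically: 16/17 ≈ 0.94118.
Is 16/17 < 1? YES.
Since P[∪ A_i] ≤ 16/17 < 1, the complement has P[∩ A_i^c] ≥ 1 − 16/17 = 1/17 > 0, so some outcome avoids every A_i.

28·p = 16/17 ≈ 0.94118; existence CERTIFIED by the union bound.


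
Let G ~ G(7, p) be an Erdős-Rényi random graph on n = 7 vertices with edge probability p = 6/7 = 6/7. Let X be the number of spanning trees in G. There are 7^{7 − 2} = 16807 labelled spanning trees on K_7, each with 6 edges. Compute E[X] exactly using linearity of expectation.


K_7 has 7^{7 − 2} = 16807 labelled spanning trees.
For each such spanning tree H, let X_H = 1 if all 6 edges of H are present in G. Then P[X_H = 1] = p^{6} = (6/7)^{6} = 46656/117649.
Summing the indicators: E[X] = Σ_H E[X_H] = 16807 · p^{6} = 16807 · 46656/117649 = 46656/7.
Numerically: E[X] ≈ 6.67e+03.

E[X] = 16807 · (6/7)^{6} = 46656/7 ≈ 6.67e+03.


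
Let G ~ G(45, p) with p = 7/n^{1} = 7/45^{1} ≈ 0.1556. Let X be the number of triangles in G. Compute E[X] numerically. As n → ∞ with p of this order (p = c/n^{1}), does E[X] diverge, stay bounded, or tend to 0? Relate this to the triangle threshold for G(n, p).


Number of potential triangles: C(45, 3) = 14190.
Each occurs with probability p³ ≈ (0.1556)³ ≈ 3.764060e-03.
By linearity: E[X] = C(45, 3)·p³ ≈ 14190 · 3.764060e-03 ≈ 53.4120.
Here α = 1, so p = 7/n is exactly at the triangle threshold p ~ 1/n. Asymptotically E[X] → c³/6 = 7³/6 = 343/6 ≈ 57.1667, a bounded constant. In this regime the triangle count is asymptotically Poisson(c³/6).

E[X] ≈ 53.4120; in regime p = Θ(1/n^{1}) E[X] stays bounded (at the triangle threshold p ~ 1/n).


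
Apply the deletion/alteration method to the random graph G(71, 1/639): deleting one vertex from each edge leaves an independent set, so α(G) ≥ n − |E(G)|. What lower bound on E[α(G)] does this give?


E[|E(G)|] = C(71, 2)·p = 2485 · (1/639) = 35/9.
E[α(G)] ≥ n − E[|E(G)|] = 71 − 35/9 = 604/9.
Numerically: ≈ 67.111.
(This is only a lower bound; the true E[α(G)] may be larger.)

E[α(G)] ≥ 604/9 ≈ 67.111.


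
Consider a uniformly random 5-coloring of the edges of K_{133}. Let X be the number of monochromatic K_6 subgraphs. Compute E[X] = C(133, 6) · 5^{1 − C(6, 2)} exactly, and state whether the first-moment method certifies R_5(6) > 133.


E[X] = C(133, 6) · 5^{1 − 15} = 6856577728 · 5^{−14} = 6856577728/6103515625.
As a reduced fraction: E[X] = 6856577728/6103515625 ≈ 1.123382.
Is E[X] < 1? NO.
Since E[X] ≥ 1, the first-moment bound is inconclusive at n = 133; it does NOT by itself certify R_5(6) > 133.

E[X] = 6856577728/6103515625 ≈ 1.123382; E[X] ≥ 1; first-moment method inconclusive here.


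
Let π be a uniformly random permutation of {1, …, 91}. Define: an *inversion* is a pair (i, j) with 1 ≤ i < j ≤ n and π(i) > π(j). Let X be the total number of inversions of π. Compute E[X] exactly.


Write X = Σ X_I over the C(91, 2) = 4095 pairs i < j, with X_I the indicator of one inversion.
There are 4095 indicators.
For each fixed pair i < j, the values π(i) and π(j) are two distinct elements of {1, …, 91} in uniformly random order; by symmetry P[π(i) > π(j)] = 1/2.
By linearity: E[X] = 4095 · (1/2) = C(91, 2) · (1/2) = 4095/2 = 4095/2 ≈ 2047.5000.

E[X] = 4095/2 = 2047.5000.


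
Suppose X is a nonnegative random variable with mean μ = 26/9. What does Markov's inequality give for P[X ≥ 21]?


μ = E[X] = 26/9, a = 21.
Markov: P[X ≥ 21] ≤ μ/a = (26/9)/21 = 26/189.
Numerically: ≈ 0.138.
(Since a = 21 > μ = 2.889, the bound 26/189 is < 1 and informative.)

P[X ≥ 21] ≤ 26/189 ≈ 0.138.


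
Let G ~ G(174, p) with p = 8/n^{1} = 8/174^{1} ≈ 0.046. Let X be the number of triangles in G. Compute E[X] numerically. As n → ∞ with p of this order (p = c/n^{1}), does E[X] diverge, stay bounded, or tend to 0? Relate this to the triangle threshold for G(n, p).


Number of potential triangles: C(174, 3) = 862924.
Each occurs with probability p³ ≈ (0.046)³ ≈ 9.71901e-05.
By linearity: E[X] = C(174, 3)·p³ ≈ 862924 · 9.71901e-05 ≈ 83.868.
Here α = 1, so p = 8/n is exactly at the triangle threshold p ~ 1/n. Asymptotically E[X] → c³/6 = 8³/6 = 256/3 ≈ 85.333, a bounded constant. In this regime the triangle count is asymptotically Poisson(c³/6).

E[X] ≈ 83.868; in regime p = Θ(1/n^{1}) E[X] stays bounded (at the triangle threshold p ~ 1/n).


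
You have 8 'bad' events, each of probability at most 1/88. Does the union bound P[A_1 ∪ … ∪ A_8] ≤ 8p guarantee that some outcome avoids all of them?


Union bound: P[∪_{i=1}^{8} A_i] ≤ Σ_i P[A_i] ≤ 8·p = 8·(1/88) = 1/11.
Numerically: 1/11 ≈ 0.090909.
Is 1/11 < 1? YES.
Since P[∪ A_i] ≤ 1/11 < 1, the complement has P[∩ A_i^c] ≥ 1 − 1/11 = 10/11 > 0, so some outcome avoids every A_i.

8·p = 1/11 ≈ 0.090909; existence CERTIFIED by the union bound.


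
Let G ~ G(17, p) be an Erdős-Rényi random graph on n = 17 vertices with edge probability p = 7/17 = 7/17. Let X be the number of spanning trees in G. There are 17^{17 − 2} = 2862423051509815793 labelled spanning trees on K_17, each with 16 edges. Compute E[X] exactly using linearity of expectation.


K_17 has 17^{17 − 2} = 2862423051509815793 labelled spanning trees.
For each such spanning tree H, let X_H = 1 if all 16 edges of H are present in G. Then P[X_H = 1] = p^{16} = (7/17)^{16} = 33232930569601/48661191875666868481.
Summing the indicators: E[X] = Σ_H E[X_H] = 2862423051509815793 · p^{16} = 2862423051509815793 · 33232930569601/48661191875666868481 = 33232930569601/17.
Numerically: E[X] ≈ 1.95e+12.

E[X] = 2862423051509815793 · (7/17)^{16} = 33232930569601/17 ≈ 1.95e+12.


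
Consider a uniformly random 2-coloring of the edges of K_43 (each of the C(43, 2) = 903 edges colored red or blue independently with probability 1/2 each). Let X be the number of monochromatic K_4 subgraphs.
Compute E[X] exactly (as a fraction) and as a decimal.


Let X = Σ_S X_S over the C(43, 4) = 123410 subsets S of size 4, where X_S = 1 if the K_4 on S is monochromatic.
For a fixed S, the K_4 on S has C(4, 2) = 6 edges. P[all 6 edges red] = (1/2)^6, and likewise for blue, so P[monochromatic] = 2·(1/2)^6 = 2^{1 − 6} = 1/32.
By linearity: E[X] = C(43, 4) · 2^{1 − 6} = 123410 · 1/32 = 61705/16.
Numerically: E[X] ≈ 3856.5625.

E[X] = C(43,4)·2^(1−C(4,2)) = 61705/16 ≈ 3856.5625.


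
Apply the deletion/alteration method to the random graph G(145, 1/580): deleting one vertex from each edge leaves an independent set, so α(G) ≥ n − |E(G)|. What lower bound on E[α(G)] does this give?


E[|E(G)|] = C(145, 2)·p = 10440 · (1/580) = 18.
E[α(G)] ≥ n − E[|E(G)|] = 145 − 18 = 127.
Numerically: ≈ 127.00000.
(This is only a lower bound; the true E[α(G)] may be larger.)

E[α(G)] ≥ 127 ≈ 127.00000.


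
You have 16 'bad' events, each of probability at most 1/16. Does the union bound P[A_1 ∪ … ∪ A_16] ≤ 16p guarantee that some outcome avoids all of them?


Union bound: P[∪_{i=1}^{16} A_i] ≤ Σ_i P[A_i] ≤ 16·p = 16·(1/16) = 1.
Numerically: 1 ≈ 1.0000000.
Is 1 < 1? NO.
Since the bound 1 is ≥ 1, the union bound is uninformative here; it does NOT by itself certify existence.

16·p = 1 ≈ 1.0000000; existence NOT certified by the union bound.


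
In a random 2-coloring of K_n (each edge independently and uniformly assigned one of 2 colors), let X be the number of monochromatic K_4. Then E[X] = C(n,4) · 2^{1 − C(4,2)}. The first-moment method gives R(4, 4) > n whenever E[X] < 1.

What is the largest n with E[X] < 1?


We need C(n, 4) · 2^{1 − 6} < 1, i.e. C(n, 4) < 2^{6 − 1} = 32.
Check values of n near the boundary:
  n = 4: C(4, 4) = 1; 1 < 32? YES
  n = 5: C(5, 4) = 5; 5 < 32? YES
  n = 6: C(6, 4) = 15; 15 < 32? YES
  n = 7: C(7, 4) = 35; 35 < 32? NO
  n = 8: C(8, 4) = 70; 70 < 32? NO
  n = 9: C(9, 4) = 126; 126 < 32? NO
The largest n with C(n, 4) < 32 is n = 6 (where E[X] = 15/32 ≈ 0.4688). Hence R(4, 4) > 6, i.e. R(4, 4) ≥ 7.

Largest n = 6; hence R(4, 4) > 6.


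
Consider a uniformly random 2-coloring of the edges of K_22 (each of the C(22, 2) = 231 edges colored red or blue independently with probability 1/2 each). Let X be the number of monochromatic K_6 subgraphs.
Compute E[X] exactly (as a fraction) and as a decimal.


Let X = Σ_S X_S over the C(22, 6) = 74613 subsets S of size 6, where X_S = 1 if the K_6 on S is monochromatic.
For a fixed S, the K_6 on S has C(6, 2) = 15 edges. P[all 15 edges red] = (1/2)^15, and likewise for blue, so P[monochromatic] = 2·(1/2)^15 = 2^{1 − 15} = 1/16384.
Summing: E[X] = C(22, 6) · 2^{1 − 15} = 74613 · 1/16384 = 74613/16384.
Numerically: E[X] ≈ 4.554016.

E[X] = C(22,6)·2^(1−C(6,2)) = 74613/16384 ≈ 4.554016.


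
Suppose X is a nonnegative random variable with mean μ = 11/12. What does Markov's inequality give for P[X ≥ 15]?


μ = E[X] = 11/12, a = 15.
Markov: P[X ≥ 15] ≤ μ/a = (11/12)/15 = 11/180.
Numerically: ≈ 0.06111.
(Since a = 15 > μ = 0.91667, the bound 11/180 is < 1 and informative.)

P[X ≥ 15] ≤ 11/180 ≈ 0.06111.


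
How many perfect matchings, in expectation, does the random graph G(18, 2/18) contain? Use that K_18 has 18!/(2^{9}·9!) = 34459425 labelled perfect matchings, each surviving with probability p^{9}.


K_18 has 18!/(2^{9}·9!) = 34459425 labelled perfect matchings.
For each such perfect matching H, let X_H = 1 if all 9 edges of H are present in G. Then P[X_H = 1] = p^{9} = (1/9)^{9} = 1/387420489.
By linearity of expectation: E[X] = Σ_H E[X_H] = 34459425 · p^{9} = 34459425 · 1/387420489 = 425425/4782969.
Numerically: E[X] ≈ 0.088946.

E[X] = 34459425 · (1/9)^{9} = 425425/4782969 ≈ 0.088946.


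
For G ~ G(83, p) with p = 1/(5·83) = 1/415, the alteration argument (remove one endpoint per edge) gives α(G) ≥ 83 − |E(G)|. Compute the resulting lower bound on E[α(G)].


E[|E(G)|] = C(83, 2)·p = 3403 · (1/415) = 41/5.
E[α(G)] ≥ n − E[|E(G)|] = 83 − 41/5 = 374/5.
Numerically: ≈ 74.80000.
(This is only a lower bound; the true E[α(G)] may be larger.)

E[α(G)] ≥ 374/5 ≈ 74.80000.


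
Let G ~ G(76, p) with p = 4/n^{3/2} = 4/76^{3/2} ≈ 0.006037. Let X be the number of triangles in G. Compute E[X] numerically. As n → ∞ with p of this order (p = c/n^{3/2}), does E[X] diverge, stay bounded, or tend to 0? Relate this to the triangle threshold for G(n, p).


Number of potential triangles: C(76, 3) = 70300.
Each occurs with probability p³ ≈ (0.006037)³ ≈ 2.200487e-07.
By linearity: E[X] = C(76, 3)·p³ ≈ 70300 · 2.200487e-07 ≈ 0.0155.
Since α = 3/2 > 1, p = c/n^{3/2} = o(1/n) is below the triangle threshold p ~ 1/n. Asymptotically E[X] ~ (c³/6)·n^{3(1−α)} = (4³/6)·n^{-1.5} → 0, so by Markov's inequality G has no triangles w.h.p.

E[X] ≈ 0.0155; in regime p = Θ(1/n^{3/2}) E[X] tends to 0 (below the triangle threshold p ~ 1/n).


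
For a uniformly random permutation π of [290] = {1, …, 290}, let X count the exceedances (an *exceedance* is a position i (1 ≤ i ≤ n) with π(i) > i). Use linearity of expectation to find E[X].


Write X = Σ_{i=1}^{290} X_i, where X_i = 1_{π(i) > i}.
For each fixed i, π(i) is uniform over {1, …, 290} (marginal of a uniform permutation), so P[π(i) > i] = (n − i)/n. Summing: Σ_{i=1}^{290} (n − i)/n = (0 + 1 + … + 289)/290 = 290(290 − 1)/(2·290) = (290 − 1)/2.
Hence E[X] = Σ_{i=1}^{290} (290 − i)/290 = 289/2 ≈ 144.500.

E[X] = 289/2 = 144.500.


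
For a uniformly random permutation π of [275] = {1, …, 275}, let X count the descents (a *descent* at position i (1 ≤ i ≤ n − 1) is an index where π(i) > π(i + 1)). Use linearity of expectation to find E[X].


Write X = Σ X_I over i = 1, …, 274, with X_I the indicator of one descent.
There are 274 indicators.
For each fixed i, the pair (π(i), π(i+1)) is a uniformly random ordered pair of distinct values from {1, …, 275}; by symmetry P[π(i) > π(i+1)] = 1/2.
By linearity: E[X] = 274 · (1/2) = (275 − 1) · (1/2) = 137 ≈ 137.000.

E[X] = 137 = 137.000.


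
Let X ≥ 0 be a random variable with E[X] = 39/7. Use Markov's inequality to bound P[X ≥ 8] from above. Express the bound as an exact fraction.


μ = E[X] = 39/7, a = 8.
Markov: P[X ≥ 8] ≤ μ/a = (39/7)/8 = 39/56.
Numerically: ≈ 0.696.
(Since a = 8 > μ = 5.571, the bound 39/56 is < 1 and informative.)

P[X ≥ 8] ≤ 39/56 ≈ 0.696.


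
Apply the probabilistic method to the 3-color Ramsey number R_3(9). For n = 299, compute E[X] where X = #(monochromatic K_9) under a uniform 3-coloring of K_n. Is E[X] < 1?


E[X] = C(299, 9) · 3^{1 − 36} = 46610674441390059 · 3^{−35} = 46610674441390059/50031545098999707.
As a reduced fraction: E[X] = 15536891480463353/16677181699666569 ≈ 0.93163.
Is E[X] < 1? YES.
Since E[X] < 1, there exists a 3-coloring of K_{299} with no monochromatic K_9; hence R_3(9) > 299.

E[X] = 15536891480463353/16677181699666569 ≈ 0.93163; E[X] < 1, so R_3(9) > 299.


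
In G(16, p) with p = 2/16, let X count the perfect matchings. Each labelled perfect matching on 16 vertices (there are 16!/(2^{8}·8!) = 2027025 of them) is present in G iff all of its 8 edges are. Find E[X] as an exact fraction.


K_16 has 16!/(2^{8}·8!) = 2027025 labelled perfect matchings.
For each such perfect matching H, let X_H = 1 if all 8 edges of H are present in G. Then P[X_H = 1] = p^{8} = (1/8)^{8} = 1/16777216.
By linearity of expectation: E[X] = Σ_H E[X_H] = 2027025 · p^{8} = 2027025 · 1/16777216 = 2027025/16777216.
Numerically: E[X] ≈ 0.121.

E[X] = 2027025 · (1/8)^{8} = 2027025/16777216 ≈ 0.121.


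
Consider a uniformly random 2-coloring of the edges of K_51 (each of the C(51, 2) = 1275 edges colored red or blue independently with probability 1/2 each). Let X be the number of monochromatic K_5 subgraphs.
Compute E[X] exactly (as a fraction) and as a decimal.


Let X = Σ_S X_S over the C(51, 5) = 2349060 subsets S of size 5, where X_S = 1 if the K_5 on S is monochromatic.
For a fixed S, the K_5 on S has C(5, 2) = 10 edges. P[all 10 edges red] = (1/2)^10, and likewise for blue, so P[monochromatic] = 2·(1/2)^10 = 2^{1 − 10} = 1/512.
By linearity of expectation: E[X] = C(51, 5) · 2^{1 − 10} = 2349060 · 1/512 = 587265/128.
Numerically: E[X] ≈ 4588.00781.

E[X] = C(51,5)·2^(1−C(5,2)) = 587265/128 ≈ 4588.00781.
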